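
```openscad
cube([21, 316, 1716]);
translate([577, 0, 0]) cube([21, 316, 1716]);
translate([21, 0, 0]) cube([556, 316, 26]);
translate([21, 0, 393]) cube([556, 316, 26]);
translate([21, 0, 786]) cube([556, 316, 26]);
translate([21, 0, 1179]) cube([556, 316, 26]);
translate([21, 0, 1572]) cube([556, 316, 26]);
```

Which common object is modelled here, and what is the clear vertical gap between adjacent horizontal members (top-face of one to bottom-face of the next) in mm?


A bookshelf. The clear shelf gap is 367 mm.

Two tall side panels with 5 horizontal boards between them — a bookshelf. The first two shelf undersides are at z = 0 and z = 393; with shelf thickness 26, the clear gap is 393 − 0 − 26 = 367 mm.


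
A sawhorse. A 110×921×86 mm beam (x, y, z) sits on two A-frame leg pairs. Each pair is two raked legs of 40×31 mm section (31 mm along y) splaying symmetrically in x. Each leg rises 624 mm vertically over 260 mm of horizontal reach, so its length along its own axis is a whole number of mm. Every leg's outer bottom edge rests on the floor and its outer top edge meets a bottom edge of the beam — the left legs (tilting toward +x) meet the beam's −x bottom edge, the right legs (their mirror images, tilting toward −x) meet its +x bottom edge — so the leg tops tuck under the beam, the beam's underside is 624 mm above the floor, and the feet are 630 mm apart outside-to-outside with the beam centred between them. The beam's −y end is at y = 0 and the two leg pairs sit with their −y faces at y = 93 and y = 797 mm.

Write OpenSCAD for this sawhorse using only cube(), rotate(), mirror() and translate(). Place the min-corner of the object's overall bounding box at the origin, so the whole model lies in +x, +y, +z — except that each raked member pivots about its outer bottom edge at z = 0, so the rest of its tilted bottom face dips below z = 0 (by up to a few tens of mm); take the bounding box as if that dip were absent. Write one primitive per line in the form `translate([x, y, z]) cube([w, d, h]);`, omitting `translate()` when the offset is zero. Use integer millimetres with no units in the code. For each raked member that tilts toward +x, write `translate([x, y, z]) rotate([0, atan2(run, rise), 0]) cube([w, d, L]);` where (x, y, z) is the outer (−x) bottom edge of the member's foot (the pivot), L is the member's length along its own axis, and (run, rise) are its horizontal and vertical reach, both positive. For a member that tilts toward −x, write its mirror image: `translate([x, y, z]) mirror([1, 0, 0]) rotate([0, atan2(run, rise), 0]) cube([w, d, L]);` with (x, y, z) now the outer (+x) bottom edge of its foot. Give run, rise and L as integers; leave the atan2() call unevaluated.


translate([260, 0, 624]) cube([110, 921, 86]);
translate([0, 93, 0]) rotate([0, atan2(260, 624), 0]) cube([40, 31, 676]);
translate([630, 93, 0]) mirror([1, 0, 0]) rotate([0, atan2(260, 624), 0]) cube([40, 31, 676]);
translate([0, 797, 0]) rotate([0, atan2(260, 624), 0]) cube([40, 31, 676]);
translate([630, 797, 0]) mirror([1, 0, 0]) rotate([0, atan2(260, 624), 0]) cube([40, 31, 676]);


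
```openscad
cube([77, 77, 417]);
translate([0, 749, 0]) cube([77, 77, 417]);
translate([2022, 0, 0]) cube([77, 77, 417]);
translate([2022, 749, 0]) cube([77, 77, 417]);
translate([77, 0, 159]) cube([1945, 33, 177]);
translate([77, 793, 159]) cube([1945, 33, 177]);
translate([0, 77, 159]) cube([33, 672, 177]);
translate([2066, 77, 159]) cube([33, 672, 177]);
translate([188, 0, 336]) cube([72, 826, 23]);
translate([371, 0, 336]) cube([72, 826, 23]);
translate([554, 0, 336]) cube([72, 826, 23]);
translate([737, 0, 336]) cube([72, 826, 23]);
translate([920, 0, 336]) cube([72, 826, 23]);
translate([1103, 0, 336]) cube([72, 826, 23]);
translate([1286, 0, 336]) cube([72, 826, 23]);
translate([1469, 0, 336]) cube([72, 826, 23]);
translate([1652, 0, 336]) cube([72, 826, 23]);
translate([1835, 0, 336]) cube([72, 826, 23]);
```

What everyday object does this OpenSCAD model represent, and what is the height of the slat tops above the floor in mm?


A bed frame. The slat-top height is 359 mm.

Four posts, four rails, and a row of slats — a bed frame. Slats sit on the rails at z = 159 + 177 = 336; with slat thickness 23, the top is 359 mm.


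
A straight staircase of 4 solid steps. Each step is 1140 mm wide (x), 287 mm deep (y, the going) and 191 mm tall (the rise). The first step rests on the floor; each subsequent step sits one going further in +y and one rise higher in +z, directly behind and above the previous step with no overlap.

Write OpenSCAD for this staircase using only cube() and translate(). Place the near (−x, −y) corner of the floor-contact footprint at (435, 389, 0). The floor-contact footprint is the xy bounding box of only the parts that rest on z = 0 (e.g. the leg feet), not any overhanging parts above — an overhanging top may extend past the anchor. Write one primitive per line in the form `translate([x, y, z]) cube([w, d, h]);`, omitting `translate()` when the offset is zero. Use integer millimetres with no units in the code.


translate([435, 389, 0]) cube([1140, 287, 191]);
translate([435, 676, 191]) cube([1140, 287, 191]);
translate([435, 963, 382]) cube([1140, 287, 191]);
translate([435, 1250, 573]) cube([1140, 287, 191]);


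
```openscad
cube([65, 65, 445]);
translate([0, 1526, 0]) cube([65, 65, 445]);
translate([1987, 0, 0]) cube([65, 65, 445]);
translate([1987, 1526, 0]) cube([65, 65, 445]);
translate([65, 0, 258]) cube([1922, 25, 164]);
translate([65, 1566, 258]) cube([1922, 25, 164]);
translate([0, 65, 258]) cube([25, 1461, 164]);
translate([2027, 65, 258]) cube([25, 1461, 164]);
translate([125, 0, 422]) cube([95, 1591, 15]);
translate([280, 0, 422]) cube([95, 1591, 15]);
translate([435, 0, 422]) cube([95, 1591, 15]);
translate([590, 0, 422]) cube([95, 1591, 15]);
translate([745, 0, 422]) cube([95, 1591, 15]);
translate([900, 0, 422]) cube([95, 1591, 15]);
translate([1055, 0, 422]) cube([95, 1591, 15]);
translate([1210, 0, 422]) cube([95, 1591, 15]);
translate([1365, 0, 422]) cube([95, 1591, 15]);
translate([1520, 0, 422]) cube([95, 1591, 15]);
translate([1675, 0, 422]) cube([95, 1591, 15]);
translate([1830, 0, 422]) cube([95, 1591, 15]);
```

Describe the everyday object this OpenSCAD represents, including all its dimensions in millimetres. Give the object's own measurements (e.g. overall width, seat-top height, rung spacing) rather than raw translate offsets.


A bed frame 2052 mm long (x) by 1591 mm wide (y). Four 65×65 mm corner posts, 445 mm tall, at the corners of the footprint. Four rails of 25 mm thickness and 164 mm height run between adjacent posts with their undersides at z = 258 mm, their outer faces flush with the outside of the frame (the two x-running rails run between the posts' inner faces; the two y-running rails run between the posts' inner faces). 12 slats, each 95 mm wide (x) and 15 mm thick, lie across the top of the two x-running rails, running the full 1591 mm width of the frame in y; along x they sit between the end posts with a 60 mm gap after the −x posts and between neighbouring slats, leaving 62 mm before the +x posts.


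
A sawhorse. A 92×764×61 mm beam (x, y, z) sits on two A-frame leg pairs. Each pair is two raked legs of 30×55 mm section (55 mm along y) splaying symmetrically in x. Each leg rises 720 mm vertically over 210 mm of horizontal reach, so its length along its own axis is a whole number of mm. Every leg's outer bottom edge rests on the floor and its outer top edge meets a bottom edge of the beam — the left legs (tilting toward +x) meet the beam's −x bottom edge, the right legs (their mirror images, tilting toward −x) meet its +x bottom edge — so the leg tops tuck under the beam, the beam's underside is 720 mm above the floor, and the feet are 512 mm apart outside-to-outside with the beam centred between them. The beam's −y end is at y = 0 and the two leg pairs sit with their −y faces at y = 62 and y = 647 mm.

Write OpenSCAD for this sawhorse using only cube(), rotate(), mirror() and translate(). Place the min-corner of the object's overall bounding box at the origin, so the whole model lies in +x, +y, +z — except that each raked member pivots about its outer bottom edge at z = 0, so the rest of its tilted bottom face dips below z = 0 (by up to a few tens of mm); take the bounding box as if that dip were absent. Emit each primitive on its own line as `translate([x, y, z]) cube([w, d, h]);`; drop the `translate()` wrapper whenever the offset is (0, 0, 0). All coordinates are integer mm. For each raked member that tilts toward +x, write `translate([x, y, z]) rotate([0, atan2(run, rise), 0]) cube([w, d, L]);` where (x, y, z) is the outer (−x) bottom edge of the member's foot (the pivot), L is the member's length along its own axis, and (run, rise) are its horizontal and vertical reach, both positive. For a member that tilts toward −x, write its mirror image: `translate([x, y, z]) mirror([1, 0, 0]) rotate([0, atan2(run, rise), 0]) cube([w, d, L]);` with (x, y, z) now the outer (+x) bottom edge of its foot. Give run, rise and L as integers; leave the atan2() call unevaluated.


translate([210, 0, 720]) cube([92, 764, 61]);
translate([0, 62, 0]) rotate([0, atan2(210, 720), 0]) cube([30, 55, 750]);
translate([512, 62, 0]) mirror([1, 0, 0]) rotate([0, atan2(210, 720), 0]) cube([30, 55, 750]);
translate([0, 647, 0]) rotate([0, atan2(210, 720), 0]) cube([30, 55, 750]);
translate([512, 647, 0]) mirror([1, 0, 0]) rotate([0, atan2(210, 720), 0]) cube([30, 55, 750]);


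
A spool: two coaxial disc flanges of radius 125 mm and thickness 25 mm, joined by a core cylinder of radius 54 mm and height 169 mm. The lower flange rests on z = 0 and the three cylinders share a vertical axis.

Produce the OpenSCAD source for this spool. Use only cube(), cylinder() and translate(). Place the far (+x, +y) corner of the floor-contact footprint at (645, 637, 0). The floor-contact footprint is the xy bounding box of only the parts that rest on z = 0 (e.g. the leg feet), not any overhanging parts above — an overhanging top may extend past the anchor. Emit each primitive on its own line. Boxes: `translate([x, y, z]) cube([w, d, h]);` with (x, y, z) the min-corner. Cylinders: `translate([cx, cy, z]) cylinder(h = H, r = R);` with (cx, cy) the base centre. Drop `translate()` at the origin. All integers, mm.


translate([520, 512, 0]) cylinder(h = 25, r = 125);
translate([520, 512, 25]) cylinder(h = 169, r = 54);
translate([520, 512, 194]) cylinder(h = 25, r = 125);


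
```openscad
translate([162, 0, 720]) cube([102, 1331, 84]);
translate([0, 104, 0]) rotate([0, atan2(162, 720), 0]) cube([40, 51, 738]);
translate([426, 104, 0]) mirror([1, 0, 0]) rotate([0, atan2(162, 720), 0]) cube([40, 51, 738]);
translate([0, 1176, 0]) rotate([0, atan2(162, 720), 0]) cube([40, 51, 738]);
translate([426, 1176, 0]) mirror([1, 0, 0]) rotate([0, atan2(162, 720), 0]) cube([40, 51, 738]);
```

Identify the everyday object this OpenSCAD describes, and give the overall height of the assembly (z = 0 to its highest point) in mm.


A sawhorse. The overall height is 804 mm.

A beam across two mirrored pairs of raked legs — a sawhorse. The beam's underside is at z = 720 (matching the legs' vertical rise in atan2(162, 720)) and the beam is 84 mm tall, so its top is at 720 + 84 = 804 mm. The raked legs top out at the beam's underside, so that is the highest point.


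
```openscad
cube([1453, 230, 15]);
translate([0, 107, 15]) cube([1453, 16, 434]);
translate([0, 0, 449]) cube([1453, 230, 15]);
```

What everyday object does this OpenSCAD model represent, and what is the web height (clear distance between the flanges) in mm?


An I-beam. The web height is 434 mm.

Two wide flanges with a thin centred web — an I-beam. Overall 464 mm minus two 15 mm flanges gives a web of 464 − 2·15 = 434 mm.


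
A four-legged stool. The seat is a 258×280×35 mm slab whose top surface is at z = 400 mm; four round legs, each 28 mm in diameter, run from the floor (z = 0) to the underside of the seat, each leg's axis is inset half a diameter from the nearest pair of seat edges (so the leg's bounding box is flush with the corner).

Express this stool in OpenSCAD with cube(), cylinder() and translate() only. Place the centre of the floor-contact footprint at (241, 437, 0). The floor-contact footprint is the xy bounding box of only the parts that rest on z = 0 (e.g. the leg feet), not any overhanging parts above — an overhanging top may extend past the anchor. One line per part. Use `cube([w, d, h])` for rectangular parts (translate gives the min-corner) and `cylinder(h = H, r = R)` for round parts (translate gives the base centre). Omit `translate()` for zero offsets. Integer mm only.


translate([112, 297, 365]) cube([258, 280, 35]);
translate([126, 311, 0]) cylinder(h = 365, r = 14);
translate([356, 311, 0]) cylinder(h = 365, r = 14);
translate([126, 563, 0]) cylinder(h = 365, r = 14);
translate([356, 563, 0]) cylinder(h = 365, r = 14);


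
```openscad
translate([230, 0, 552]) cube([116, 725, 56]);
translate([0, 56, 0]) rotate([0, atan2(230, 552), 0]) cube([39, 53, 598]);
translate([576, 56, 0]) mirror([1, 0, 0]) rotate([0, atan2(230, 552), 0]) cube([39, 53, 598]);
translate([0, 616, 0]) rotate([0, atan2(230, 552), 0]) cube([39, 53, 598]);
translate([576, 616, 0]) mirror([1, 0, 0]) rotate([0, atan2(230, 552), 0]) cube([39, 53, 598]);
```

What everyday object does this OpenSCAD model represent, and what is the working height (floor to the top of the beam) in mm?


A sawhorse. The overall height is 608 mm.

A beam across two mirrored pairs of raked legs — a sawhorse. The beam's underside is at z = 552 (matching the legs' vertical rise in atan2(230, 552)) and the beam is 56 mm tall, so its top is at 552 + 56 = 608 mm. The raked legs top out at the beam's underside, so that is the highest point.


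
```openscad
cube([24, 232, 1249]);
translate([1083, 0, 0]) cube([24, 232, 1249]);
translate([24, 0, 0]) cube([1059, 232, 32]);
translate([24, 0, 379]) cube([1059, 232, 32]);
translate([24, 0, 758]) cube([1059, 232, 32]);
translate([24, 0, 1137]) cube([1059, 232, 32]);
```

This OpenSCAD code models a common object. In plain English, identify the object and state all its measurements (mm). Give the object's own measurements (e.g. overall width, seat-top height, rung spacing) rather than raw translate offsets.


An open bookshelf. Two side panels, each 24 mm thick, 232 mm deep and 1249 mm tall, stand 1107 mm apart (outside-to-outside). Between them sit 4 shelves, each 32 mm thick and 232 mm deep, spanning the full gap between the sides. The bottom shelf rests on the floor (its underside at z = 0) and the clear gap between one shelf's top and the next shelf's underside is 347 mm.


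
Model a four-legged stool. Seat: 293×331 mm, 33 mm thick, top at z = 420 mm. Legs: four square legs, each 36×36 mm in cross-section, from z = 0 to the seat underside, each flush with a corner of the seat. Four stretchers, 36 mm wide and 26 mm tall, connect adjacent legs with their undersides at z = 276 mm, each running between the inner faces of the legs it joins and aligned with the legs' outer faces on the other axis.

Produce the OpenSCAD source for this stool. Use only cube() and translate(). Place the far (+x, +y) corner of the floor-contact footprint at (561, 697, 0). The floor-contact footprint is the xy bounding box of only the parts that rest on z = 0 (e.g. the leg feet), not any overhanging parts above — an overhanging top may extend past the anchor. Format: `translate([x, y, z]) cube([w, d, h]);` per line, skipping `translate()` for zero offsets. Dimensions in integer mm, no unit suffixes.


translate([268, 366, 387]) cube([293, 331, 33]);
translate([268, 366, 0]) cube([36, 36, 387]);
translate([525, 366, 0]) cube([36, 36, 387]);
translate([268, 661, 0]) cube([36, 36, 387]);
translate([525, 661, 0]) cube([36, 36, 387]);
translate([304, 366, 276]) cube([221, 36, 26]);
translate([304, 661, 276]) cube([221, 36, 26]);
translate([268, 402, 276]) cube([36, 259, 26]);
translate([525, 402, 276]) cube([36, 259, 26]);


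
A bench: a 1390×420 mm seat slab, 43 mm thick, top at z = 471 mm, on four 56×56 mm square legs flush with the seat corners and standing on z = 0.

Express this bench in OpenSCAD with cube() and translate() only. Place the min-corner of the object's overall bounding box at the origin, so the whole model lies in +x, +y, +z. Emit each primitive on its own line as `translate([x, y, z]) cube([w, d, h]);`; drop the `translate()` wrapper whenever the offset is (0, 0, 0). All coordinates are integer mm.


// leg_h = 471 − 43 = 428
translate([0, 0, 428]) cube([1390, 420, 43]);
cube([56, 56, 428]);
translate([0, 364, 0]) cube([56, 56, 428]);
translate([1334, 0, 0]) cube([56, 56, 428]);
translate([1334, 364, 0]) cube([56, 56, 428]);


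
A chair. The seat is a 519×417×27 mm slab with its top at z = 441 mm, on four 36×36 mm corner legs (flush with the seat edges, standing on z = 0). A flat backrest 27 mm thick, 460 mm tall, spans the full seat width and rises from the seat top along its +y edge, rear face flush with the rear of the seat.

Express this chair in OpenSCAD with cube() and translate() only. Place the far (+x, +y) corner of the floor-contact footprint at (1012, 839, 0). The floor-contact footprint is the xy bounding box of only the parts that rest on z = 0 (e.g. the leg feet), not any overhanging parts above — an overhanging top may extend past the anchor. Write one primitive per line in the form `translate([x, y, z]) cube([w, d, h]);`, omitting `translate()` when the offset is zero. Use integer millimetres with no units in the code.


translate([493, 422, 414]) cube([519, 417, 27]);
translate([493, 422, 0]) cube([36, 36, 414]);
translate([976, 422, 0]) cube([36, 36, 414]);
translate([493, 803, 0]) cube([36, 36, 414]);
translate([976, 803, 0]) cube([36, 36, 414]);
translate([493, 812, 441]) cube([519, 27, 460]);


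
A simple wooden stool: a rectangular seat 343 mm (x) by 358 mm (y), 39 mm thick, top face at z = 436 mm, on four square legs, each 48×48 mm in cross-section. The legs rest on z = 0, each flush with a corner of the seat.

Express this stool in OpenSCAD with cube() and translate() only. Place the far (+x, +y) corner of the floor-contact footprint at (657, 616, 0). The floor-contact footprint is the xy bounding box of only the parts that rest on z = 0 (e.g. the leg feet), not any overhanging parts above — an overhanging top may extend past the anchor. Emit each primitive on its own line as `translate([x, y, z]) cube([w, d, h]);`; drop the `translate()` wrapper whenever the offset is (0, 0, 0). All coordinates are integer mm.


// leg_h = 436 - 39 = 397
translate([314, 258, 397]) cube([343, 358, 39]);
translate([314, 258, 0]) cube([48, 48, 397]);
translate([609, 258, 0]) cube([48, 48, 397]);
translate([314, 568, 0]) cube([48, 48, 397]);
translate([609, 568, 0]) cube([48, 48, 397]);


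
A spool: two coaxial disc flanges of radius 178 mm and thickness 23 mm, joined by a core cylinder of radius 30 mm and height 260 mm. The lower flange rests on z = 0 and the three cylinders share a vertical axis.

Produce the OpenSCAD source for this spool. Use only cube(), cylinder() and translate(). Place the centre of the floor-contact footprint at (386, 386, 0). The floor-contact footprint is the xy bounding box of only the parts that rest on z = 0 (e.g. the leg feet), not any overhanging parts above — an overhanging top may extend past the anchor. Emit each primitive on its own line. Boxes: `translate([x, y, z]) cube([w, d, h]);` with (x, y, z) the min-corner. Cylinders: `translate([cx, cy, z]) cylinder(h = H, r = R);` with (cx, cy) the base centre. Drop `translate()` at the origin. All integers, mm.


translate([386, 386, 0]) cylinder(h = 23, r = 178);
translate([386, 386, 23]) cylinder(h = 260, r = 30);
translate([386, 386, 283]) cylinder(h = 23, r = 178);


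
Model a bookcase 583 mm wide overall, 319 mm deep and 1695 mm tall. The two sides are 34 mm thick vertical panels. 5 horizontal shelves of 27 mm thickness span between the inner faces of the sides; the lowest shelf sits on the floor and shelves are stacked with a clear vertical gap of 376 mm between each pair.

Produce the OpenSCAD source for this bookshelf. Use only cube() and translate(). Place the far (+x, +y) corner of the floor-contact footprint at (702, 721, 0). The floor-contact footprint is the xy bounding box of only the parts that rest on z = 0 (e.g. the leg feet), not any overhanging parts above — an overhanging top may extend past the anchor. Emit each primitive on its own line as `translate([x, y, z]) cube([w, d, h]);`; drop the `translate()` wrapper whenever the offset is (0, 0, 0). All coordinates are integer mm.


translate([119, 402, 0]) cube([34, 319, 1695]);
translate([668, 402, 0]) cube([34, 319, 1695]);
translate([153, 402, 0]) cube([515, 319, 27]);
translate([153, 402, 403]) cube([515, 319, 27]);
translate([153, 402, 806]) cube([515, 319, 27]);
translate([153, 402, 1209]) cube([515, 319, 27]);
translate([153, 402, 1612]) cube([515, 319, 27]);


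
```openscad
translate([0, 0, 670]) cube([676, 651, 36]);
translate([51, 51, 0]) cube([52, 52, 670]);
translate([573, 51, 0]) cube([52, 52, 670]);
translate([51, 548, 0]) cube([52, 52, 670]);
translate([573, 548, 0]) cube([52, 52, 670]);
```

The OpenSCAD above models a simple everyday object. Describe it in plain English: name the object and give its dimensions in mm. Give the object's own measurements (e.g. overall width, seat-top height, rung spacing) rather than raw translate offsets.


A table: top 676 mm (x) × 651 mm (y), 36 mm thick, upper face at z = 706 mm, on four 52×52 mm square legs, each inset 51 mm from the nearest pair of top edges from z = 0 to the bottom of the top.


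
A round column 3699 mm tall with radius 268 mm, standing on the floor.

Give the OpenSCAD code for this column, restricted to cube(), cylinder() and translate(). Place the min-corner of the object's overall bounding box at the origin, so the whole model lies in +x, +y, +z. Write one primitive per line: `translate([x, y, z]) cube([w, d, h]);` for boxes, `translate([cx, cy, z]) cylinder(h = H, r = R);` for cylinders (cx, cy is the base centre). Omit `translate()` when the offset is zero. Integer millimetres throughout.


translate([268, 268, 0]) cylinder(h = 3699, r = 268);


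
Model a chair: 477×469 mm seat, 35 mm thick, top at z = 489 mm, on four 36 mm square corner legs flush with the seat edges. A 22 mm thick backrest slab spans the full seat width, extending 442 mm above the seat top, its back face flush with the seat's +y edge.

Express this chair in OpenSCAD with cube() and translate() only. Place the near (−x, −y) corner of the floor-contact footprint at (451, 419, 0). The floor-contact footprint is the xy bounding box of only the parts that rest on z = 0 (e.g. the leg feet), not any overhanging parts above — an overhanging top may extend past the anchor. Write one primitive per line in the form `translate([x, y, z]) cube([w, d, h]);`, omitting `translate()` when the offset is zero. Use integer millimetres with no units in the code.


translate([451, 419, 454]) cube([477, 469, 35]);
translate([451, 419, 0]) cube([36, 36, 454]);
translate([892, 419, 0]) cube([36, 36, 454]);
translate([451, 852, 0]) cube([36, 36, 454]);
translate([892, 852, 0]) cube([36, 36, 454]);
translate([451, 866, 489]) cube([477, 22, 442]);


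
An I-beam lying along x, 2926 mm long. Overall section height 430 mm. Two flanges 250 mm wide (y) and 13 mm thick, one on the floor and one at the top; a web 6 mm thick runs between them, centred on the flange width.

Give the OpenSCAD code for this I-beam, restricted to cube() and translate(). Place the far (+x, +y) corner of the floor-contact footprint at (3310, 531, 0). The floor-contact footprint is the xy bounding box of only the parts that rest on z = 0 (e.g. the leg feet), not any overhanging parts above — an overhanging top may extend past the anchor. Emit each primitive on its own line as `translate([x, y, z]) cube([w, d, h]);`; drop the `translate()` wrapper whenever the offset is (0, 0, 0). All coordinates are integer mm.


translate([384, 281, 0]) cube([2926, 250, 13]);
translate([384, 403, 13]) cube([2926, 6, 404]);
translate([384, 281, 417]) cube([2926, 250, 13]);


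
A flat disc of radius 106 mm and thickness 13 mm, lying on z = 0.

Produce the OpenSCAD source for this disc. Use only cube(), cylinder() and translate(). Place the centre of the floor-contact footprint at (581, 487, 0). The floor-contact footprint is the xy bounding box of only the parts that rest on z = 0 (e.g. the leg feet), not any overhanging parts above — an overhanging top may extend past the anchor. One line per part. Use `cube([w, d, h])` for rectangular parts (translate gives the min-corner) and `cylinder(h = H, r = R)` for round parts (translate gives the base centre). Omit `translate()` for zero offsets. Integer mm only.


translate([581, 487, 0]) cylinder(h = 13, r = 106);


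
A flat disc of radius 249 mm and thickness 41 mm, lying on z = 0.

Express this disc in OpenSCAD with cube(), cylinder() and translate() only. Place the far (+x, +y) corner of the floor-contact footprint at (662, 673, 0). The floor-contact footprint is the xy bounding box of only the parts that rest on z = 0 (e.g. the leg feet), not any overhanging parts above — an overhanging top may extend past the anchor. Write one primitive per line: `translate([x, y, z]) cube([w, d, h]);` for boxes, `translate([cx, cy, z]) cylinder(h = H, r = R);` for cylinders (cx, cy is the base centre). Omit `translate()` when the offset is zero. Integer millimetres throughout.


translate([413, 424, 0]) cylinder(h = 41, r = 249);


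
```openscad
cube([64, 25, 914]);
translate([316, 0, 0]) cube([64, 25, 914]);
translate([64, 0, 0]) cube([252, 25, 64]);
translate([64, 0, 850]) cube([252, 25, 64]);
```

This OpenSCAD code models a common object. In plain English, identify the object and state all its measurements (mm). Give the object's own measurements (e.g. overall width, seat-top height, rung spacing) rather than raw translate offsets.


A rectangular picture frame lying in the x–z plane (depth along y). The opening is 252 mm wide (x) by 786 mm tall (z), surrounded by a border 64 mm wide on all four sides. The frame is 25 mm deep and is made of two full-height vertical stiles with two horizontal rails fitted between them.


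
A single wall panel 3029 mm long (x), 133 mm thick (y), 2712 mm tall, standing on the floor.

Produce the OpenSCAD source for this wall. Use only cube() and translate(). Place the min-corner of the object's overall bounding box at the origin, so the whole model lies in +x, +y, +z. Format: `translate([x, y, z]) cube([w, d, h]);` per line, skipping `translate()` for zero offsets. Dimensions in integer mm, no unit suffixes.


cube([3029, 133, 2712]);


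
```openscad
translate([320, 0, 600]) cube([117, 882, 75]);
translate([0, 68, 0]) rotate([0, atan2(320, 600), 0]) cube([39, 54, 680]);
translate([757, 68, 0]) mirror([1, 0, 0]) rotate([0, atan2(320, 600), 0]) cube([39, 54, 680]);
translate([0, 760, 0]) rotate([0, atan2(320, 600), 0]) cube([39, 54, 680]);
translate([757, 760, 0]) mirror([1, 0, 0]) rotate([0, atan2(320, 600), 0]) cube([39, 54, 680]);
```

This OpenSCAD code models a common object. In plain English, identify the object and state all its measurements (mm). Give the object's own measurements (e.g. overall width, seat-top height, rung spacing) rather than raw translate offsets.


A sawhorse. A 117×882×75 mm beam (x, y, z) sits on two A-frame leg pairs. Each pair is two raked legs of 39×54 mm section (54 mm along y) splaying symmetrically in x. Each leg rises 600 mm vertically over 320 mm of horizontal reach and is 680 mm long along its own axis. Every leg's outer bottom edge rests on the floor and its outer top edge meets a bottom edge of the beam — the left legs (tilting toward +x) meet the beam's −x bottom edge, the right legs (their mirror images, tilting toward −x) meet its +x bottom edge — so the leg tops tuck under the beam, the beam's underside is 600 mm above the floor, and the feet are 757 mm apart outside-to-outside with the beam centred between them. The two leg pairs are set in 68 mm from either end of the beam.


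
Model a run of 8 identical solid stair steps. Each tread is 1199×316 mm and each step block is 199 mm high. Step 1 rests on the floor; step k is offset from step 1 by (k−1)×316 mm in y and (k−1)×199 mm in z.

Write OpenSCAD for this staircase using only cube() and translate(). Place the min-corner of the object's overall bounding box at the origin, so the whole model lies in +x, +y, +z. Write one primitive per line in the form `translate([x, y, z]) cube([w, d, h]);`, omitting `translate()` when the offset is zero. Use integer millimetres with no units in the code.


cube([1199, 316, 199]);
translate([0, 316, 199]) cube([1199, 316, 199]);
translate([0, 632, 398]) cube([1199, 316, 199]);
translate([0, 948, 597]) cube([1199, 316, 199]);
translate([0, 1264, 796]) cube([1199, 316, 199]);
translate([0, 1580, 995]) cube([1199, 316, 199]);
translate([0, 1896, 1194]) cube([1199, 316, 199]);
translate([0, 2212, 1393]) cube([1199, 316, 199]);


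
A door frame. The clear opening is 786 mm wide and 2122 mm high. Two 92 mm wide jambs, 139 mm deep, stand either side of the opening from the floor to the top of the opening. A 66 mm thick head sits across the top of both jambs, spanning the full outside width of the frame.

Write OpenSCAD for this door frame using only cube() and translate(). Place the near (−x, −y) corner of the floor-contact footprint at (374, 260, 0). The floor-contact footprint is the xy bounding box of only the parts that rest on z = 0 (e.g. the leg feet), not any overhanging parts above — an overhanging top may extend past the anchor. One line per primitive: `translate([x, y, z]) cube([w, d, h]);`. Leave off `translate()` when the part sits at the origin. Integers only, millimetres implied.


translate([374, 260, 0]) cube([92, 139, 2122]);
translate([1252, 260, 0]) cube([92, 139, 2122]);
translate([374, 260, 2122]) cube([970, 139, 66]);


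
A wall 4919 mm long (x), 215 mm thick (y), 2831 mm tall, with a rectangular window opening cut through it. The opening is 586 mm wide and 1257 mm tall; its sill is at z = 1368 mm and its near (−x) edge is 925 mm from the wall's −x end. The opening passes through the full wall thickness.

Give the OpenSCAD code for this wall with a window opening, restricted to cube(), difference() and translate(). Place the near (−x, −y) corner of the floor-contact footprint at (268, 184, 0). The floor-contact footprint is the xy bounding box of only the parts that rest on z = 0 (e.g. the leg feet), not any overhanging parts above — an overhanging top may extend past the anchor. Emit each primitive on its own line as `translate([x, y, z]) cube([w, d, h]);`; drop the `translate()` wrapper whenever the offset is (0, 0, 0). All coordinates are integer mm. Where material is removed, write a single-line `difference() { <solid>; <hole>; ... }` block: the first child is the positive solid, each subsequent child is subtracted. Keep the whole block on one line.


difference() { translate([268, 184, 0]) cube([4919, 215, 2831]); translate([1193, 184, 1368]) cube([586, 215, 1257]); }


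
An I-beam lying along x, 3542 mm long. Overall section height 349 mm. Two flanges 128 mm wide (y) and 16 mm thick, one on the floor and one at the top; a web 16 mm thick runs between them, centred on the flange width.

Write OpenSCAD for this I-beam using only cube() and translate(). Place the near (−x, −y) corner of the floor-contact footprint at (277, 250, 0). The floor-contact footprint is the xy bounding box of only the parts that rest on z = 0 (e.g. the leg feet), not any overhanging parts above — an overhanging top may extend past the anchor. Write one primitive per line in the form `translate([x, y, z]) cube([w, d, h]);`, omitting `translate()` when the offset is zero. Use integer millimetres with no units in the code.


translate([277, 250, 0]) cube([3542, 128, 16]);
translate([277, 306, 16]) cube([3542, 16, 317]);
translate([277, 250, 333]) cube([3542, 128, 16]);


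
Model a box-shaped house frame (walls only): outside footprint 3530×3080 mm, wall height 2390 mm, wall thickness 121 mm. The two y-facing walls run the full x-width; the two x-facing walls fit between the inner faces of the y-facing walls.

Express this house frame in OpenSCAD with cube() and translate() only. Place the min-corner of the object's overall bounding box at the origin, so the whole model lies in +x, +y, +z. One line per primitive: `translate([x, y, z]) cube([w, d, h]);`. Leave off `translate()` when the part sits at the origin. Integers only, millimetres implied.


cube([3530, 121, 2390]);
translate([0, 2959, 0]) cube([3530, 121, 2390]);
translate([0, 121, 0]) cube([121, 2838, 2390]);
translate([3409, 121, 0]) cube([121, 2838, 2390]);


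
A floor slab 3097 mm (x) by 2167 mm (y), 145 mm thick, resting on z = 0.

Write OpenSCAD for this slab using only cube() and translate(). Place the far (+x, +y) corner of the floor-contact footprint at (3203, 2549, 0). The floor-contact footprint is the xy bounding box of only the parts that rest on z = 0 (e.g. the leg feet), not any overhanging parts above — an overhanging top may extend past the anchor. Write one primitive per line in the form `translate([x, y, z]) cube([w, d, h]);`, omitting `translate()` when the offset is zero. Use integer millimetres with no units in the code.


translate([106, 382, 0]) cube([3097, 2167, 145]);


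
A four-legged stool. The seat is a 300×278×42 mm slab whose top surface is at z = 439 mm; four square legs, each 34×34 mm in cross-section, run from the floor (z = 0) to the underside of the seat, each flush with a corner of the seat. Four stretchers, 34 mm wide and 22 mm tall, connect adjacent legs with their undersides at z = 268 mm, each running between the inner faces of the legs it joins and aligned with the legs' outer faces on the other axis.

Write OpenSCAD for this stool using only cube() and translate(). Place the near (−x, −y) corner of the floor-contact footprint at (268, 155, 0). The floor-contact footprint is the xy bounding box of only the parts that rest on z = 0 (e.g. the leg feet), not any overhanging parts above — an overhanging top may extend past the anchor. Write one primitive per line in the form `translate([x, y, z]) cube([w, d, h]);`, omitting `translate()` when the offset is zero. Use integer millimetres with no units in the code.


// leg_h = 439 - 42 = 397
// stretcher span = 300 - 2*34 = 232
translate([268, 155, 397]) cube([300, 278, 42]);
translate([268, 155, 0]) cube([34, 34, 397]);
translate([534, 155, 0]) cube([34, 34, 397]);
translate([268, 399, 0]) cube([34, 34, 397]);
translate([534, 399, 0]) cube([34, 34, 397]);
translate([302, 155, 268]) cube([232, 34, 22]);
translate([302, 399, 268]) cube([232, 34, 22]);
translate([268, 189, 268]) cube([34, 210, 22]);
translate([534, 189, 268]) cube([34, 210, 22]);


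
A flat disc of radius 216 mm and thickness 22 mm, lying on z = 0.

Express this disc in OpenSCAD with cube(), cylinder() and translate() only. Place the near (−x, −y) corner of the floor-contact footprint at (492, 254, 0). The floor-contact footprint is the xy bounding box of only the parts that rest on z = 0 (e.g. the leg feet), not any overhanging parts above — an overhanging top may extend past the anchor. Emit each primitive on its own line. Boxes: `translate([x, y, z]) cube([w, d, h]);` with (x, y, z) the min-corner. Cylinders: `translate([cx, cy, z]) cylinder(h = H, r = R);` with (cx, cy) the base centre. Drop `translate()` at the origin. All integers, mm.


translate([708, 470, 0]) cylinder(h = 22, r = 216);


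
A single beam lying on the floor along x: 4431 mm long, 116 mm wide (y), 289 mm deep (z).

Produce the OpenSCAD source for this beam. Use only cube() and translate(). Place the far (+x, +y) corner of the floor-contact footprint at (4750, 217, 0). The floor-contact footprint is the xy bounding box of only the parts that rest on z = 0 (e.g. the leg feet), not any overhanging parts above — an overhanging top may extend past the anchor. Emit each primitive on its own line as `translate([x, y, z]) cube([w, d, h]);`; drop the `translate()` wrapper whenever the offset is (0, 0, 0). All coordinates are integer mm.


translate([319, 101, 0]) cube([4431, 116, 289]);


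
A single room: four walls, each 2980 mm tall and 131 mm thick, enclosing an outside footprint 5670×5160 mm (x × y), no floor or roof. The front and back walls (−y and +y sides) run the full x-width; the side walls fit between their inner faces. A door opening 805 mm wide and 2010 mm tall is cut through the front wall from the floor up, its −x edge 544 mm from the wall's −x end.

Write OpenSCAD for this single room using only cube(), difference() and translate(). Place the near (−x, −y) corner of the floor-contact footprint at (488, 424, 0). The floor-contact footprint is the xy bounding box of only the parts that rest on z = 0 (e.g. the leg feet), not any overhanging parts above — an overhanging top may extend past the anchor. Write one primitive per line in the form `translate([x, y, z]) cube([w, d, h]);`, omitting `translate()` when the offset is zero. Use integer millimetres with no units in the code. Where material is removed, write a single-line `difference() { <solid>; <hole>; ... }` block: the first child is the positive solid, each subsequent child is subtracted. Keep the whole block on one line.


difference() { translate([488, 424, 0]) cube([5670, 131, 2980]); translate([1032, 424, 0]) cube([805, 131, 2010]); }
translate([488, 5453, 0]) cube([5670, 131, 2980]);
translate([488, 555, 0]) cube([131, 4898, 2980]);
translate([6027, 555, 0]) cube([131, 4898, 2980]);


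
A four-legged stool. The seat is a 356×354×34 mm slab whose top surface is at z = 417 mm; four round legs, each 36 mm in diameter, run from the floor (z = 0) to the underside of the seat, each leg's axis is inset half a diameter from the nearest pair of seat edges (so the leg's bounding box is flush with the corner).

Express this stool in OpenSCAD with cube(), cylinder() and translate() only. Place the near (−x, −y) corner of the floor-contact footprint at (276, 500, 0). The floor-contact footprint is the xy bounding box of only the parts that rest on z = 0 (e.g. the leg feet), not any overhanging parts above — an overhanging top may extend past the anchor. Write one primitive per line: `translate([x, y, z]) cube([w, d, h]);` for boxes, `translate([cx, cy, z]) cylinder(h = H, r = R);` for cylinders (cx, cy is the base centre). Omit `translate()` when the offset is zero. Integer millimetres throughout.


translate([276, 500, 383]) cube([356, 354, 34]);
translate([294, 518, 0]) cylinder(h = 383, r = 18);
translate([614, 518, 0]) cylinder(h = 383, r = 18);
translate([294, 836, 0]) cylinder(h = 383, r = 18);
translate([614, 836, 0]) cylinder(h = 383, r = 18);


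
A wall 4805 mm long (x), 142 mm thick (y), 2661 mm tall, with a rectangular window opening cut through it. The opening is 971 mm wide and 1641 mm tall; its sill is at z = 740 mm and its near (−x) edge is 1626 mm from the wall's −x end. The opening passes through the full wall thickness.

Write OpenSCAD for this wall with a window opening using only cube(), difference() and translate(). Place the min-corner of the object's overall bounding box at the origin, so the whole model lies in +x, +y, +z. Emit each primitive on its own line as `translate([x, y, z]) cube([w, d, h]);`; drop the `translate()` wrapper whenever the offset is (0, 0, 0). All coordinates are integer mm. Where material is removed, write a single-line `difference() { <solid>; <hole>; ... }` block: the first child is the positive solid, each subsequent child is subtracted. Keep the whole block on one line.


difference() { cube([4805, 142, 2661]); translate([1626, 0, 740]) cube([971, 142, 1641]); }


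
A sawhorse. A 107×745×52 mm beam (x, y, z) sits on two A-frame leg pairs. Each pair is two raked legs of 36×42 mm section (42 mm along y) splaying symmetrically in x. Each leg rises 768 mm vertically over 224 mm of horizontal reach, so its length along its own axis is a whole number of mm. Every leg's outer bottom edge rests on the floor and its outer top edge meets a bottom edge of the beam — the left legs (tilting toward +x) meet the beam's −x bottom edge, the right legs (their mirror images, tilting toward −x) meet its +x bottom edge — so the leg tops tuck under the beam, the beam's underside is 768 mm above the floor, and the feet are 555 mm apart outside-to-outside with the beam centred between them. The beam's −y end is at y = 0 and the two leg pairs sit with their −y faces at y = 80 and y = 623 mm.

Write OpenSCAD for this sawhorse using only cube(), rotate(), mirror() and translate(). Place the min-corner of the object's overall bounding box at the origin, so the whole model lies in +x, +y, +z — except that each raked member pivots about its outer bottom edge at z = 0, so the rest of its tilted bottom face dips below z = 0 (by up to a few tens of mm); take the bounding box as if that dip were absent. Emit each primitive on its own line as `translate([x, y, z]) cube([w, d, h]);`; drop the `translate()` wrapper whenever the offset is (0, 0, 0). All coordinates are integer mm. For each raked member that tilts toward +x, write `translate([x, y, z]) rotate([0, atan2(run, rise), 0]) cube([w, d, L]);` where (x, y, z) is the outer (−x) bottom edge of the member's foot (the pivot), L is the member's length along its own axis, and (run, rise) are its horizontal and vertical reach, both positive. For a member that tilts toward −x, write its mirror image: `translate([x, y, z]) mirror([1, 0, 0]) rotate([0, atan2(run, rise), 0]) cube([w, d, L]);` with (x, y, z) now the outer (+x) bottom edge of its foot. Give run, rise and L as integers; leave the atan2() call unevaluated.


translate([224, 0, 768]) cube([107, 745, 52]);
translate([0, 80, 0]) rotate([0, atan2(224, 768), 0]) cube([36, 42, 800]);
translate([555, 80, 0]) mirror([1, 0, 0]) rotate([0, atan2(224, 768), 0]) cube([36, 42, 800]);
translate([0, 623, 0]) rotate([0, atan2(224, 768), 0]) cube([36, 42, 800]);
translate([555, 623, 0]) mirror([1, 0, 0]) rotate([0, atan2(224, 768), 0]) cube([36, 42, 800]);
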